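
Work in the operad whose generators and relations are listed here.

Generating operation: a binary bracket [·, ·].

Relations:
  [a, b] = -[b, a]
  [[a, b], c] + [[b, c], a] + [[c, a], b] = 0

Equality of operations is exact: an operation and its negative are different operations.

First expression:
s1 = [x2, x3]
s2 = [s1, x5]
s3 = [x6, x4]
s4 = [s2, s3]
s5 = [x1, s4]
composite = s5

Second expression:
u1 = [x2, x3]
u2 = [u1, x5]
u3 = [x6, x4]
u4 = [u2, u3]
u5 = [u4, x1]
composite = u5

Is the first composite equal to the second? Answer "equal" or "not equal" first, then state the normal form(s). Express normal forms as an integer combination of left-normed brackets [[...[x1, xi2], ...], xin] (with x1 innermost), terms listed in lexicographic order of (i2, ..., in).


not equal; first: -[[[[[x1, x2], x3], x5], x4], x6] + [[[[[x1, x2], x3], x5], x6], x4] + [[[[[x1, x3], x2], x5], x4], x6] - [[[[[x1, x3], x2], x5], x6], x4] + [[[[[x1, x4], x6], x2], x3], x5] - [[[[[x1, x4], x6], x3], x2], x5] - [[[[[x1, x4], x6], x5], x2], x3] + [[[[[x1, x4], x6], x5], x3], x2] + [[[[[x1, x5], x2], x3], x4], x6] - [[[[[x1, x5], x2], x3], x6], x4] - [[[[[x1, x5], x3], x2], x4], x6] + [[[[[x1, x5], x3], x2], x6], x4] - [[[[[x1, x6], x4], x2], x3], x5] + [[[[[x1, x6], x4], x3], x2], x5] + [[[[[x1, x6], x4], x5], x2], x3] - [[[[[x1, x6], x4], x5], x3], x2]; second: [[[[[x1, x2], x3], x5], x4], x6] - [[[[[x1, x2], x3], x5], x6], x4] - [[[[[x1, x3], x2], x5], x4], x6] + [[[[[x1, x3], x2], x5], x6], x4] - [[[[[x1, x4], x6], x2], x3], x5] + [[[[[x1, x4], x6], x3], x2], x5] + [[[[[x1, x4], x6], x5], x2], x3] - [[[[[x1, x4], x6], x5], x3], x2] - [[[[[x1, x5], x2], x3], x4], x6] + [[[[[x1, x5], x2], x3], x6], x4] + [[[[[x1, x5], x3], x2], x4], x6] - [[[[[x1, x5], x3], x2], x6], x4] + [[[[[x1, x6], x4], x2], x3], x5] - [[[[[x1, x6], x4], x3], x2], x5] - [[[[[x1, x6], x4], x5], x2], x3] + [[[[[x1, x6], x4], x5], x3], x2]


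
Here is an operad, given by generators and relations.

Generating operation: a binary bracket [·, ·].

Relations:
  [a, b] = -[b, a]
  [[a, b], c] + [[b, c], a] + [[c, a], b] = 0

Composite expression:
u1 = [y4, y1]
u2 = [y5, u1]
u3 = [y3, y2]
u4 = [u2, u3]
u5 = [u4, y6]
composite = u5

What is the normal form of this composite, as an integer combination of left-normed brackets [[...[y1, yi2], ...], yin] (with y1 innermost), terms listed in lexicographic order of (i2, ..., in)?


Expand each bracket as ab - ba; the y1-initial words give the coefficients.
Composite bracket: [[[y5, [y4, y1]], [y3, y2]], y6]
Each bracket splits as ab - ba, giving 32 signed words (2^5 = 32).
Only words starting with y1 matter:
  y1y4y5y2y3y6 appears with sign -1, giving the term -[[[[[y1, y4], y5], y2], y3], y6]
  y1y4y5y3y2y6 appears with sign +1, giving the term +[[[[[y1, y4], y5], y3], y2], y6]

-[[[[[y1, y4], y5], y2], y3], y6] + [[[[[y1, y4], y5], y3], y2], y6]


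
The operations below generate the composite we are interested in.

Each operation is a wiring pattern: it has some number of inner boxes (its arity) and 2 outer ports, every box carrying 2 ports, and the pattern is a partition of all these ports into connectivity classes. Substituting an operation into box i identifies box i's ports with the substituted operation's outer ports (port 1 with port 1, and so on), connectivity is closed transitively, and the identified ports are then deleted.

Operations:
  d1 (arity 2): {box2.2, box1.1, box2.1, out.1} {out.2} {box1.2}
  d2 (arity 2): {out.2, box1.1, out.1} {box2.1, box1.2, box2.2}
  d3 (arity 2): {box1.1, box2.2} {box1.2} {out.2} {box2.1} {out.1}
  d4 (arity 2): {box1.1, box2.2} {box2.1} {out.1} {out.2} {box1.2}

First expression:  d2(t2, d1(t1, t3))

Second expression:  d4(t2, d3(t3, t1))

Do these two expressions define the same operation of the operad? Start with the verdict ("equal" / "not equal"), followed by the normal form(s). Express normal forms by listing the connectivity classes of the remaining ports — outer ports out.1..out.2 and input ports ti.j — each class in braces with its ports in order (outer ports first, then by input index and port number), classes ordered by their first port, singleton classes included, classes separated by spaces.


Normal form of the first expression: {out.1, out.2, t2.1} {t1.1, t2.2, t3.1, t3.2} {t1.2}
Normal form of the second expression: {out.1} {out.2} {t1.1} {t1.2, t3.1} {t2.1} {t2.2} {t3.2}
The normal forms differ: not equal.

not equal; the first gives {out.1, out.2, t2.1} {t1.1, t2.2, t3.1, t3.2} {t1.2} and the second {out.1} {out.2} {t1.1} {t1.2, t3.1} {t2.1} {t2.2} {t3.2}


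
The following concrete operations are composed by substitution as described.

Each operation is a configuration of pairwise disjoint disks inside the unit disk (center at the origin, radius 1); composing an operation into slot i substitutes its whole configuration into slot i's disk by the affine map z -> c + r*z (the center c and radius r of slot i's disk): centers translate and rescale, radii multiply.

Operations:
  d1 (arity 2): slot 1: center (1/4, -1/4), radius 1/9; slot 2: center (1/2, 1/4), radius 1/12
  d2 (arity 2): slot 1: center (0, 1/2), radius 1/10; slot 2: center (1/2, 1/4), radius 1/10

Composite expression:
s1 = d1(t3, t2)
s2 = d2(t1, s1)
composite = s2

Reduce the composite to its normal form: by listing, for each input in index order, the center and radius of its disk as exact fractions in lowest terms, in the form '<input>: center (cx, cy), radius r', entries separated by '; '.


t1: center (0, 1/2), radius 1/10; t2: center (11/20, 11/40), radius 1/120; t3: center (21/40, 9/40), radius 1/90

Each t-disk chains the slot maps above it in d2; radii multiply.
tracing t1 down its 1-map path: center (0, 1/2), radius 1/10
tracing t3 down its 2-map path: center (21/40, 9/40), radius 1/90
tracing t2 down its 2-map path: center (11/20, 11/40), radius 1/120


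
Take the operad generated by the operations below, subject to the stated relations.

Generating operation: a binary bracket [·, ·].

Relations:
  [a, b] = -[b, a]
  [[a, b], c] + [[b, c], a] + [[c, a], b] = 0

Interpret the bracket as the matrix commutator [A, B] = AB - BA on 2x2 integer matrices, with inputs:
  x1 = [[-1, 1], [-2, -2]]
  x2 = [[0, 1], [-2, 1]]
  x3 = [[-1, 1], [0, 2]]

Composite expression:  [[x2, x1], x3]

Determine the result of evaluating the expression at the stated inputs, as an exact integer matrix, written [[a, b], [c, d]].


[[4, -6], [12, -4]]

[x2, x1] = [[0, -2], [-4, 0]]
[[x2, x1], x3] = [[4, -6], [12, -4]]


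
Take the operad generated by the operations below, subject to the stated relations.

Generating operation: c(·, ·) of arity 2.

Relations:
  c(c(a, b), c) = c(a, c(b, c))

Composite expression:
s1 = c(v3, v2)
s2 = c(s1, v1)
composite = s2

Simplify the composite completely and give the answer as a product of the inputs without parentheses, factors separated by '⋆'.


v3 ⋆ v2 ⋆ v1

Associativity of c dissolves the nesting; only the v-input order survives.
c(v3, v2) unparenthesizes to v3 ⋆ v2
c(c(v3, v2), v1) unparenthesizes to v3 ⋆ v2 ⋆ v1


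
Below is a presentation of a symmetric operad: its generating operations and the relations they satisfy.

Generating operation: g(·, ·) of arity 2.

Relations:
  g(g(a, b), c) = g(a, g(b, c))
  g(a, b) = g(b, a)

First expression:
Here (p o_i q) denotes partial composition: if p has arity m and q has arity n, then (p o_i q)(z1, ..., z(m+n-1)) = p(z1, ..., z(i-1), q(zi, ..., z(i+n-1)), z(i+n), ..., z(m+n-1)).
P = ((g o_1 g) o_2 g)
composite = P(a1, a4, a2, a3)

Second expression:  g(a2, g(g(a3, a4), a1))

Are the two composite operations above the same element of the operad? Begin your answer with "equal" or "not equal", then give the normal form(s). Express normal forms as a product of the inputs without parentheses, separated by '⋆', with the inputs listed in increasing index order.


equal; the common form is a1 ⋆ a2 ⋆ a3 ⋆ a4

In normal form, the first expression is a1 ⋆ a2 ⋆ a3 ⋆ a4
In normal form, the second expression is a1 ⋆ a2 ⋆ a3 ⋆ a4
Same normal form: equal.


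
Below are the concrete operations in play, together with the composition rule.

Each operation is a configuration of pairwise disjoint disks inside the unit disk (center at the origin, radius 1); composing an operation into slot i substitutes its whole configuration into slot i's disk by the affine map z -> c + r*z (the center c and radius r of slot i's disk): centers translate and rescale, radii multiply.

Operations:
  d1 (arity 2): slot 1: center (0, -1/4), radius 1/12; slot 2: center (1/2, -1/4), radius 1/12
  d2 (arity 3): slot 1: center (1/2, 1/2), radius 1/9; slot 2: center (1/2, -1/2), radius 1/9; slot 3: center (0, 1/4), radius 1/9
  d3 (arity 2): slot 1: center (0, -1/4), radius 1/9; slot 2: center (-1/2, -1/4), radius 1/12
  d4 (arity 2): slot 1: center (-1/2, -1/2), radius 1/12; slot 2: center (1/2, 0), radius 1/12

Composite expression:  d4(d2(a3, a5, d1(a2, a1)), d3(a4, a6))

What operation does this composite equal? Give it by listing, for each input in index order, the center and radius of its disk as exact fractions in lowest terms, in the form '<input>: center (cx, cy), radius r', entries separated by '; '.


a1: center (-107/216, -13/27), radius 1/1296; a2: center (-1/2, -13/27), radius 1/1296; a3: center (-11/24, -11/24), radius 1/108; a4: center (1/2, -1/48), radius 1/108; a5: center (-11/24, -13/24), radius 1/108; a6: center (11/24, -1/48), radius 1/144

Each a-disk chains the slot maps above it in d4; radii multiply.
for a3, the 2-step affine chain lands on center (-11/24, -11/24), radius 1/108
for a5, the 2-step affine chain lands on center (-11/24, -13/24), radius 1/108
for a2, the 3-step affine chain lands on center (-1/2, -13/27), radius 1/1296
for a1, the 3-step affine chain lands on center (-107/216, -13/27), radius 1/1296
for a4, the 2-step affine chain lands on center (1/2, -1/48), radius 1/108
for a6, the 2-step affine chain lands on center (11/24, -1/48), radius 1/144


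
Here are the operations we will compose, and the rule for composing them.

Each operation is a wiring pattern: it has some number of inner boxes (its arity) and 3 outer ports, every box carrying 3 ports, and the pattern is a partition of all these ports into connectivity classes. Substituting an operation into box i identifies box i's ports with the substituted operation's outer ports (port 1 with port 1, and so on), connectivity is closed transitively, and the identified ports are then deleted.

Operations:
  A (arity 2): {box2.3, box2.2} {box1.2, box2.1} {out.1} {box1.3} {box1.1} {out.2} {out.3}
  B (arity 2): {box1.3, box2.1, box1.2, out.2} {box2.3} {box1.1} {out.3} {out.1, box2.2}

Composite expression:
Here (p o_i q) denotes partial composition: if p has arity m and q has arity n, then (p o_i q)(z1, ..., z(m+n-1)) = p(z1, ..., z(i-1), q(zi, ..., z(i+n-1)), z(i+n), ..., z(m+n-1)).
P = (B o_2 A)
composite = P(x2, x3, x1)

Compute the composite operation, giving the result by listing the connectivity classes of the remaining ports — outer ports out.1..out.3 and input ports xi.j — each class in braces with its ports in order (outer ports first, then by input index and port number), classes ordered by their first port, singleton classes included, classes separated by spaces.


{out.1} {out.2, x2.2, x2.3} {out.3} {x1.1, x3.2} {x1.2, x1.3} {x2.1} {x3.1} {x3.3}

Treat the ports identified at B as solder joints: merge, then drop.
composing A on (x3, x1), with out.j its own outer ports: {out.1} {out.2} {out.3} {x1.1, x3.2} {x1.2, x1.3} {x3.1} {x3.3}
composing B on (x2, x3, x1), with out.j its own outer ports: {out.1} {out.2, x2.2, x2.3} {out.3} {x1.1, x3.2} {x1.2, x1.3} {x2.1} {x3.1} {x3.3}


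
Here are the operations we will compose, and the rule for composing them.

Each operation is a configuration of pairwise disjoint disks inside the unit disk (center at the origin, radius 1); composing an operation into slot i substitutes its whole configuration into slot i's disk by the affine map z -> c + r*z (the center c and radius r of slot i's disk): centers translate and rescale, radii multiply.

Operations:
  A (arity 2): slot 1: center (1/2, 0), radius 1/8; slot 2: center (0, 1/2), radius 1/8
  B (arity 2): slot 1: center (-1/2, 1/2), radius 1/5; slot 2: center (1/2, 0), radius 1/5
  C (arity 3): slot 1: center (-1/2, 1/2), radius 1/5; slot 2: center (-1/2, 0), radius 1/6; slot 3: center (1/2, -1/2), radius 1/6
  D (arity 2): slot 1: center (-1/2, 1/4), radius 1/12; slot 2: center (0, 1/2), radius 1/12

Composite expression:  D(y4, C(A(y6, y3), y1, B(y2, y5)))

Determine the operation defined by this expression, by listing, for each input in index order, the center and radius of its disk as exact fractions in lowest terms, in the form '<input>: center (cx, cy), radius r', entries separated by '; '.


Below D, radii multiply path by path; the y-disk centers shift.
input y4: applying the 1 nested substitution gives center (-1/2, 1/4), radius 1/12
input y6: applying the 3 nested substitutions gives center (-1/30, 13/24), radius 1/480
input y3: applying the 3 nested substitutions gives center (-1/24, 11/20), radius 1/480
input y1: applying the 2 nested substitutions gives center (-1/24, 1/2), radius 1/72
input y2: applying the 3 nested substitutions gives center (5/144, 67/144), radius 1/360
input y5: applying the 3 nested substitutions gives center (7/144, 11/24), radius 1/360

y1: center (-1/24, 1/2), radius 1/72; y2: center (5/144, 67/144), radius 1/360; y3: center (-1/24, 11/20), radius 1/480; y4: center (-1/2, 1/4), radius 1/12; y5: center (7/144, 11/24), radius 1/360; y6: center (-1/30, 13/24), radius 1/480


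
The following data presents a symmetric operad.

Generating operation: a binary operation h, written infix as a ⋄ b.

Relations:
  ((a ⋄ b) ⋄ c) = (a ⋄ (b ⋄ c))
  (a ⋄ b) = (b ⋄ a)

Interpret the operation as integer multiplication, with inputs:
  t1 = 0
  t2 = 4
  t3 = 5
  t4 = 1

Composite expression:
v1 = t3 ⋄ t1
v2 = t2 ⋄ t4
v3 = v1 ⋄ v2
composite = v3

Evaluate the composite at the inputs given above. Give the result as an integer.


0


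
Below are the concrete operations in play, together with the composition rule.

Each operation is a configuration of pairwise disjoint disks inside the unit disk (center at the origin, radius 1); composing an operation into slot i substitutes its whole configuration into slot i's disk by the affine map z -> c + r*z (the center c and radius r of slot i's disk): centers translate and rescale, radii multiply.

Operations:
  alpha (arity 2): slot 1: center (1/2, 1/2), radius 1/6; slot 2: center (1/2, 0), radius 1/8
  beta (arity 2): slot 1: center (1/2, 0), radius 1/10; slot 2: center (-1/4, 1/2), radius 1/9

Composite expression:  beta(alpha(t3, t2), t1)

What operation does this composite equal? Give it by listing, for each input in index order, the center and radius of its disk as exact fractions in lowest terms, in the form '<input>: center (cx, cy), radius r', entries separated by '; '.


t1: center (-1/4, 1/2), radius 1/9; t2: center (11/20, 0), radius 1/80; t3: center (11/20, 1/20), radius 1/60

Affine substitution under beta: radii multiply and t-centers shift.
tracing t3 down its 2-map path: center (11/20, 1/20), radius 1/60
tracing t2 down its 2-map path: center (11/20, 0), radius 1/80
tracing t1 down its 1-map path: center (-1/4, 1/2), radius 1/9


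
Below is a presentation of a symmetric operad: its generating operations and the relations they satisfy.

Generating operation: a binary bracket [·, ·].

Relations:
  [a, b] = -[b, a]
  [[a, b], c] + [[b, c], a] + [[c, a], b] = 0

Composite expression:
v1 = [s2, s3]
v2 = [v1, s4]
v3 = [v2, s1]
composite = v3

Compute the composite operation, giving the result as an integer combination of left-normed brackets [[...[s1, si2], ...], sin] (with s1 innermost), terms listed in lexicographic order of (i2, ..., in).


Skip Jacobi rewriting: expand, keep s1-initial words, read off terms.
Composite bracket: [[[s2, s3], s4], s1]
Under [a, b] = ab - ba we get 8 signed associative words (2^3 = 8).
Collect the words opening with s1:
  s1s2s3s4 (sign -1) contributes -[[[s1, s2], s3], s4]
  s1s3s2s4 (sign +1) contributes +[[[s1, s3], s2], s4]
  s1s4s2s3 (sign +1) contributes +[[[s1, s4], s2], s3]
  s1s4s3s2 (sign -1) contributes -[[[s1, s4], s3], s2]

-[[[s1, s2], s3], s4] + [[[s1, s3], s2], s4] + [[[s1, s4], s2], s3] - [[[s1, s4], s3], s2]


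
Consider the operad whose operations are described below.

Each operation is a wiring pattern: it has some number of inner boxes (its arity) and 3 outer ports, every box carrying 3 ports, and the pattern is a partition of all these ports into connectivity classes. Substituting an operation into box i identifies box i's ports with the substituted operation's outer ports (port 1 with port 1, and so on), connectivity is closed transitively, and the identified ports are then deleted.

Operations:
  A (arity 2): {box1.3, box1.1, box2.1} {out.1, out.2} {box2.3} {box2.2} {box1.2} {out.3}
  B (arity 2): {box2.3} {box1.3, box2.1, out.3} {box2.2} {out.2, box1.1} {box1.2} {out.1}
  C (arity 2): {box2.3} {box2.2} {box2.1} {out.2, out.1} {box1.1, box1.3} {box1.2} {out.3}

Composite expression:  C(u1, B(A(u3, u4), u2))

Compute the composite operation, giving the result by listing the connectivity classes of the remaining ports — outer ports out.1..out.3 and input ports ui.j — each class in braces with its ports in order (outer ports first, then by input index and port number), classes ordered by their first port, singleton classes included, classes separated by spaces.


Treat the ports identified at C as solder joints: merge, then drop.
after A, the pattern on (u3, u4) reads {out.1, out.2} {out.3} {u3.1, u3.3, u4.1} {u3.2} {u4.2} {u4.3} (out.j = its outer ports)
after B, the pattern on (u3, u4, u2) reads {out.1} {out.2} {out.3, u2.1} {u2.2} {u2.3} {u3.1, u3.3, u4.1} {u3.2} {u4.2} {u4.3} (out.j = its outer ports)
after C, the pattern on (u1, u3, u4, u2) reads {out.1, out.2} {out.3} {u1.1, u1.3} {u1.2} {u2.1} {u2.2} {u2.3} {u3.1, u3.3, u4.1} {u3.2} {u4.2} {u4.3} (out.j = its outer ports)

{out.1, out.2} {out.3} {u1.1, u1.3} {u1.2} {u2.1} {u2.2} {u2.3} {u3.1, u3.3, u4.1} {u3.2} {u4.2} {u4.3}


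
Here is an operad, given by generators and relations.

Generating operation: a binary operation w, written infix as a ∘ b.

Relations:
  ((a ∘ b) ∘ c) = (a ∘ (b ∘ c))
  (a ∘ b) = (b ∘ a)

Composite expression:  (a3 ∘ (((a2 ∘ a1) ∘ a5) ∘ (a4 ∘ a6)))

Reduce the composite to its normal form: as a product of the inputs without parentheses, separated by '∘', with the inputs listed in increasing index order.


a1 ∘ a2 ∘ a3 ∘ a4 ∘ a5 ∘ a6

Key point: w commutes, so take the a-inputs in any fixed order.
(a2 ∘ a1) flattens to a2 ∘ a1
((a2 ∘ a1) ∘ a5) flattens to a2 ∘ a1 ∘ a5
(a4 ∘ a6) flattens to a4 ∘ a6
(((a2 ∘ a1) ∘ a5) ∘ (a4 ∘ a6)) flattens to a2 ∘ a1 ∘ a5 ∘ a4 ∘ a6
(a3 ∘ (((a2 ∘ a1) ∘ a5) ∘ (a4 ∘ a6))) flattens to a3 ∘ a2 ∘ a1 ∘ a5 ∘ a4 ∘ a6
reordering the factors by index: a1 ∘ a2 ∘ a3 ∘ a4 ∘ a5 ∘ a6


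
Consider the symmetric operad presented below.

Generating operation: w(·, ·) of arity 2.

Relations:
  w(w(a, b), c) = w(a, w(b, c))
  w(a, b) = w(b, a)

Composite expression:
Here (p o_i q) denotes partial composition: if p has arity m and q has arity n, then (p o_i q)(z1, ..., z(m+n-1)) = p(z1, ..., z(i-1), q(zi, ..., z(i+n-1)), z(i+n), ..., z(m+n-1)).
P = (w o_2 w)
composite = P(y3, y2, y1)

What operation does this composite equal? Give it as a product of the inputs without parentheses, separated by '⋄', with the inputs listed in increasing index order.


With w associative and commutative, the y-input set is all that matters.
w(y2, y1) linearizes to y2 ⋄ y1
w(y3, w(y2, y1)) linearizes to y3 ⋄ y2 ⋄ y1
reordering the factors by index: y1 ⋄ y2 ⋄ y3

y1 ⋄ y2 ⋄ y3


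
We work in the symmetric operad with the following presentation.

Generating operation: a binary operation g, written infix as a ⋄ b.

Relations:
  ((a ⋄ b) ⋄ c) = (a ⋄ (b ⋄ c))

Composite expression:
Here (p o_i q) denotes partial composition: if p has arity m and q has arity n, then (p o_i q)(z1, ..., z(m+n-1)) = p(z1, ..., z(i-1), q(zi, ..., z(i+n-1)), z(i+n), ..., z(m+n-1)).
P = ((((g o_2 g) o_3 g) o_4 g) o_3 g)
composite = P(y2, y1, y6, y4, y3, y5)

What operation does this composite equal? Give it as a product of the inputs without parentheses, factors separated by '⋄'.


y2 ⋄ y1 ⋄ y6 ⋄ y4 ⋄ y3 ⋄ y5

Under associativity of g, the answer is the y's in reading order.
(y6 ⋄ y4) collapses to y6 ⋄ y4
(y3 ⋄ y5) collapses to y3 ⋄ y5
((y6 ⋄ y4) ⋄ (y3 ⋄ y5)) collapses to y6 ⋄ y4 ⋄ y3 ⋄ y5
(y1 ⋄ ((y6 ⋄ y4) ⋄ (y3 ⋄ y5))) collapses to y1 ⋄ y6 ⋄ y4 ⋄ y3 ⋄ y5
(y2 ⋄ (y1 ⋄ ((y6 ⋄ y4) ⋄ (y3 ⋄ y5)))) collapses to y2 ⋄ y1 ⋄ y6 ⋄ y4 ⋄ y3 ⋄ y5


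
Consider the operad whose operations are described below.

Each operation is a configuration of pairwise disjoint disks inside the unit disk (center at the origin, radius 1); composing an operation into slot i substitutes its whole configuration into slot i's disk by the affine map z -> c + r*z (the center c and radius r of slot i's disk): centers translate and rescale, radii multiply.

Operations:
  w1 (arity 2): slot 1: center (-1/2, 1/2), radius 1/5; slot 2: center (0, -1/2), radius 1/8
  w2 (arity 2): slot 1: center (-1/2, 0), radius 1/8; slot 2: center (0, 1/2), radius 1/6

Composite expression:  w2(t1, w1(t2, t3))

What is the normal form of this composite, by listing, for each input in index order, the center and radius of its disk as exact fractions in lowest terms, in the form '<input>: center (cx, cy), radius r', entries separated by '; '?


t1: center (-1/2, 0), radius 1/8; t2: center (-1/12, 7/12), radius 1/30; t3: center (0, 5/12), radius 1/48

Affine substitution under w2: radii multiply and t-centers shift.
t1 passes through 1 substitution, ending at center (-1/2, 0), radius 1/8
t2 passes through 2 substitutions, ending at center (-1/12, 7/12), radius 1/30
t3 passes through 2 substitutions, ending at center (0, 5/12), radius 1/48


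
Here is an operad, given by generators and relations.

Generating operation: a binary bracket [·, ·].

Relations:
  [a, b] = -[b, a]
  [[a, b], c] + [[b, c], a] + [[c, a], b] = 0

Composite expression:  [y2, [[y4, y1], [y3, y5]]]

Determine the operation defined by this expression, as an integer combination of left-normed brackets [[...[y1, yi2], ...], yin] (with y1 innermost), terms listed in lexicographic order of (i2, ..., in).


[[[[y1, y4], y3], y5], y2] - [[[[y1, y4], y5], y3], y2]

Skip Jacobi rewriting: expand, keep y1-initial words, read off terms.
Composite bracket: [y2, [[y4, y1], [y3, y5]]]
Each bracket splits as ab - ba, giving 16 signed words (2^4 = 16).
The y1-initial words carry the normal form:
  from y1y4y3y5y2, sign +1: term +[[[[y1, y4], y3], y5], y2]
  from y1y4y5y3y2, sign -1: term -[[[[y1, y4], y5], y3], y2]


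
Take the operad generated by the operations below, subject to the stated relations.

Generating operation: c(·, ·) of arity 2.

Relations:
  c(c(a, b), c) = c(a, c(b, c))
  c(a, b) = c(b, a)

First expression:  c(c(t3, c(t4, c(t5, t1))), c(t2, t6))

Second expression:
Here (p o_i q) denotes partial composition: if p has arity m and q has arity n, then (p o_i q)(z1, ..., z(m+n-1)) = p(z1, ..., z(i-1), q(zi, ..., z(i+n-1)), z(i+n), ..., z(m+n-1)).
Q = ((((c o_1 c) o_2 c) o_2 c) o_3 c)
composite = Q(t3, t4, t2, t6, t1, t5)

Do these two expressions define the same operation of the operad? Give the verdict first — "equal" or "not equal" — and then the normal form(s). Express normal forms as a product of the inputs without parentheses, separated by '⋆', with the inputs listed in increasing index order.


The first expression, normalized: t1 ⋆ t2 ⋆ t3 ⋆ t4 ⋆ t5 ⋆ t6
The second expression, normalized: t1 ⋆ t2 ⋆ t3 ⋆ t4 ⋆ t5 ⋆ t6
Identical normal forms: equal.

equal; both compose to t1 ⋆ t2 ⋆ t3 ⋆ t4 ⋆ t5 ⋆ t6


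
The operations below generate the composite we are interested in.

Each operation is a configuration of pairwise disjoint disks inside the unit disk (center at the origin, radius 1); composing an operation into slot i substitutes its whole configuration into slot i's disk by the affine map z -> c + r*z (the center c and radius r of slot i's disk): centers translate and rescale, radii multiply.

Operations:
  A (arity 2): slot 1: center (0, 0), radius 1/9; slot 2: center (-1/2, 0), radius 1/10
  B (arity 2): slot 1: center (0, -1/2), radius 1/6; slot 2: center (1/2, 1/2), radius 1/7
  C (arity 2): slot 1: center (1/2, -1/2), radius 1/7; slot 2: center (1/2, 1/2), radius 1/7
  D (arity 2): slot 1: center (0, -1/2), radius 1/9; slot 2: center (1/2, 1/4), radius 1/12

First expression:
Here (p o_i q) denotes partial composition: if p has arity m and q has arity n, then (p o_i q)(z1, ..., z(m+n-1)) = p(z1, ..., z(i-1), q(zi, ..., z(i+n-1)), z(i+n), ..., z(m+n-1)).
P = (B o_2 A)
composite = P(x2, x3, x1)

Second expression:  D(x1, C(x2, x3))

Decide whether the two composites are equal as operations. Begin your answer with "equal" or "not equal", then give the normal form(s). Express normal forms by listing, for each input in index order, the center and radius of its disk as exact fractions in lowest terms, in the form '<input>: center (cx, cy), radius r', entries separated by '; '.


not equal — first x1: center (3/7, 1/2), radius 1/70; x2: center (0, -1/2), radius 1/6; x3: center (1/2, 1/2), radius 1/63, second x1: center (0, -1/2), radius 1/9; x2: center (13/24, 5/24), radius 1/84; x3: center (13/24, 7/24), radius 1/84

Normal form of the first expression: x1: center (3/7, 1/2), radius 1/70; x2: center (0, -1/2), radius 1/6; x3: center (1/2, 1/2), radius 1/63
Normal form of the second expression: x1: center (0, -1/2), radius 1/9; x2: center (13/24, 5/24), radius 1/84; x3: center (13/24, 7/24), radius 1/84
Distinct normal forms: not equal.


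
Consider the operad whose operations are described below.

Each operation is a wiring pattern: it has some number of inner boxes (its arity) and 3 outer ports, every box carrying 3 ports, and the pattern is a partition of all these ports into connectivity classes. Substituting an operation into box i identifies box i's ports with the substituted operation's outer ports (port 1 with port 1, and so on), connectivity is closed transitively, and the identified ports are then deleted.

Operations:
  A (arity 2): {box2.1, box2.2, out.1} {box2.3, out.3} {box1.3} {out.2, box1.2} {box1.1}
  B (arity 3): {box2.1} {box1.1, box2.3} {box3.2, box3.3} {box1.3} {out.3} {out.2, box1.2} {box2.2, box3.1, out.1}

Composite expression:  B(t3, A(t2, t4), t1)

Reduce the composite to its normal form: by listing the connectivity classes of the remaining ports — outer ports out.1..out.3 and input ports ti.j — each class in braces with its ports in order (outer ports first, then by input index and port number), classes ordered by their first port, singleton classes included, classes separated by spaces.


Treat the ports identified at B as solder joints: merge, then drop.
after A, the pattern on (t2, t4) reads {out.1, t4.1, t4.2} {out.2, t2.2} {out.3, t4.3} {t2.1} {t2.3} (out.j = its outer ports)
after B, the pattern on (t3, t2, t4, t1) reads {out.1, t1.1, t2.2} {out.2, t3.2} {out.3} {t1.2, t1.3} {t2.1} {t2.3} {t3.1, t4.3} {t3.3} {t4.1, t4.2} (out.j = its outer ports)

{out.1, t1.1, t2.2} {out.2, t3.2} {out.3} {t1.2, t1.3} {t2.1} {t2.3} {t3.1, t4.3} {t3.3} {t4.1, t4.2}


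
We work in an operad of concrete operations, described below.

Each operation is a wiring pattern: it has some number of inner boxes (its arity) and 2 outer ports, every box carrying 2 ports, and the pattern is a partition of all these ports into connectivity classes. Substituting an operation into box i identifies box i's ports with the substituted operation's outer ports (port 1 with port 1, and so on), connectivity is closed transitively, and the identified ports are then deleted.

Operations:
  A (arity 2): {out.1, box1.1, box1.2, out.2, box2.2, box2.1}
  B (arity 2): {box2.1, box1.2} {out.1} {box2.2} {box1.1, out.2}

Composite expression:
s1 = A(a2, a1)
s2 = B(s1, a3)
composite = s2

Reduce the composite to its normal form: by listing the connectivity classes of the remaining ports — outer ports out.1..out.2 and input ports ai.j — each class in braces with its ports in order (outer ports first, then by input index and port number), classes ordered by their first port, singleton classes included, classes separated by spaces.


{out.1} {out.2, a1.1, a1.2, a2.1, a2.2, a3.1} {a3.2}

Two ports join when wires chain via B-identified ports.
composing A on (a2, a1), with out.j its own outer ports: {out.1, out.2, a1.1, a1.2, a2.1, a2.2}
composing B on (a2, a1, a3), with out.j its own outer ports: {out.1} {out.2, a1.1, a1.2, a2.1, a2.2, a3.1} {a3.2}


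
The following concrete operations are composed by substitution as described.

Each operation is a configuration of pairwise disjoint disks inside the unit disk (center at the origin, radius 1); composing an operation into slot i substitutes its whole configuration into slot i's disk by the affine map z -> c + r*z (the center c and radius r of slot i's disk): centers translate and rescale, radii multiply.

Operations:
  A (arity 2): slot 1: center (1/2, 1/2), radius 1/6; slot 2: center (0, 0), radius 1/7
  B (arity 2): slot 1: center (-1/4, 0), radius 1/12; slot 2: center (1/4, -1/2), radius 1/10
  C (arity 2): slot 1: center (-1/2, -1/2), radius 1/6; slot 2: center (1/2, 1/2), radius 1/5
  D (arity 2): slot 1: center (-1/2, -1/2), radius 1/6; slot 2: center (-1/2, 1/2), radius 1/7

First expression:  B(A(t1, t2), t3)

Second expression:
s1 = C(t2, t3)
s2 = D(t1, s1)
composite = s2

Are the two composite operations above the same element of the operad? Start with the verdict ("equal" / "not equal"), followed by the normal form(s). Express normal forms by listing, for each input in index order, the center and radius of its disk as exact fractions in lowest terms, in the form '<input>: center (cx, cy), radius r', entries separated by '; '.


Normal form of the first expression: t1: center (-5/24, 1/24), radius 1/72; t2: center (-1/4, 0), radius 1/84; t3: center (1/4, -1/2), radius 1/10
Normal form of the second expression: t1: center (-1/2, -1/2), radius 1/6; t2: center (-4/7, 3/7), radius 1/42; t3: center (-3/7, 4/7), radius 1/35
They disagree, so not equal.

not equal: they reduce to t1: center (-5/24, 1/24), radius 1/72; t2: center (-1/4, 0), radius 1/84; t3: center (1/4, -1/2), radius 1/10 and t1: center (-1/2, -1/2), radius 1/6; t2: center (-4/7, 3/7), radius 1/42; t3: center (-3/7, 4/7), radius 1/35


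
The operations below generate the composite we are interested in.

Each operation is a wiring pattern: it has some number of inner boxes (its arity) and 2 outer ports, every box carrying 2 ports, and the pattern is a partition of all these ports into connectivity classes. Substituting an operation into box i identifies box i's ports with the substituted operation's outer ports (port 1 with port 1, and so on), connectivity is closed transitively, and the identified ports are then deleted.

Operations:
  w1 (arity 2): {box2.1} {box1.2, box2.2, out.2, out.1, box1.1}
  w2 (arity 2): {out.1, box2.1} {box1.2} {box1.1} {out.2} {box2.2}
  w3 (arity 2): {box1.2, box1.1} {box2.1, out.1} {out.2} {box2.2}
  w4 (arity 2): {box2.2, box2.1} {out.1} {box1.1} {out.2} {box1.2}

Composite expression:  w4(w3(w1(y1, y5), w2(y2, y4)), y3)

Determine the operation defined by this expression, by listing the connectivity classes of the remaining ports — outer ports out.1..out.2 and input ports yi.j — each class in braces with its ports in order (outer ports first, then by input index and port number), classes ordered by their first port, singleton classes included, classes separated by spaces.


Two ports join when wires chain via w4-identified ports.
stage w1: inputs (y1, y5), connectivity {out.1, out.2, y1.1, y1.2, y5.2} {y5.1}, out.j its boundary
stage w2: inputs (y2, y4), connectivity {out.1, y4.1} {out.2} {y2.1} {y2.2} {y4.2}, out.j its boundary
stage w3: inputs (y1, y5, y2, y4), connectivity {out.1, y4.1} {out.2} {y1.1, y1.2, y5.2} {y2.1} {y2.2} {y4.2} {y5.1}, out.j its boundary
stage w4: inputs (y1, y5, y2, y4, y3), connectivity {out.1} {out.2} {y1.1, y1.2, y5.2} {y2.1} {y2.2} {y3.1, y3.2} {y4.1} {y4.2} {y5.1}, out.j its boundary

{out.1} {out.2} {y1.1, y1.2, y5.2} {y2.1} {y2.2} {y3.1, y3.2} {y4.1} {y4.2} {y5.1}


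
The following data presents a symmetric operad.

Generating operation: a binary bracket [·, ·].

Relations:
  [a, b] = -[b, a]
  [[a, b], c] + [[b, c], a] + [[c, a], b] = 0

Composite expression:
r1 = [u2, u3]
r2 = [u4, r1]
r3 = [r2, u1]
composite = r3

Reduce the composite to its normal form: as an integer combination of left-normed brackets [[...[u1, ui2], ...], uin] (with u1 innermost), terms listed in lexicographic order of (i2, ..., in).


[[[u1, u2], u3], u4] - [[[u1, u3], u2], u4] - [[[u1, u4], u2], u3] + [[[u1, u4], u3], u2]


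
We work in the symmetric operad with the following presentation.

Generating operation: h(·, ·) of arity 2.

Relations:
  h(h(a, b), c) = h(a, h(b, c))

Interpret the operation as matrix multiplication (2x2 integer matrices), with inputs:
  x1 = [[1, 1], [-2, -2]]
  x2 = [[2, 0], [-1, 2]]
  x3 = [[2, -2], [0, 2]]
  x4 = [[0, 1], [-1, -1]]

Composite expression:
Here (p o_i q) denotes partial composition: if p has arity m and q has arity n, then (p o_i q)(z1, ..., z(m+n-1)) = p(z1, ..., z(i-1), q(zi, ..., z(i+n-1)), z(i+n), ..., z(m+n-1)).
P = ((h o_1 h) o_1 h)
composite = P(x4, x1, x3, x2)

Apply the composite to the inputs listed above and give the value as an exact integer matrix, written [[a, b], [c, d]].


h(x4, x1) = [[-2, -2], [1, 1]]
h(h(x4, x1), x3) = [[-4, 0], [2, 0]]
h(h(h(x4, x1), x3), x2) = [[-8, 0], [4, 0]]

[[-8, 0], [4, 0]]


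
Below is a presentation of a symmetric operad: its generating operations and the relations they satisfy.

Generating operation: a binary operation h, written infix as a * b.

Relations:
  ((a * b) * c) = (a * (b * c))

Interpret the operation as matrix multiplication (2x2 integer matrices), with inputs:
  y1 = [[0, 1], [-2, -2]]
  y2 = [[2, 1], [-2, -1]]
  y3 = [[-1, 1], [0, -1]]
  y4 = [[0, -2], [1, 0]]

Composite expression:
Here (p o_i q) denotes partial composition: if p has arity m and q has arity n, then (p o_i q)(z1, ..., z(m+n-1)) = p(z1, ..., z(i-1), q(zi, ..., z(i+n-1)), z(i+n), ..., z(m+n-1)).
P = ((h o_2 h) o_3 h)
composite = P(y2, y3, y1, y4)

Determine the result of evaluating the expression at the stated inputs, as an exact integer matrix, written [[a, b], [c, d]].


[[-4, 4], [4, -4]]

(y1 * y4) = [[1, 0], [-2, 4]]
(y3 * (y1 * y4)) = [[-3, 4], [2, -4]]
(y2 * (y3 * (y1 * y4))) = [[-4, 4], [4, -4]]


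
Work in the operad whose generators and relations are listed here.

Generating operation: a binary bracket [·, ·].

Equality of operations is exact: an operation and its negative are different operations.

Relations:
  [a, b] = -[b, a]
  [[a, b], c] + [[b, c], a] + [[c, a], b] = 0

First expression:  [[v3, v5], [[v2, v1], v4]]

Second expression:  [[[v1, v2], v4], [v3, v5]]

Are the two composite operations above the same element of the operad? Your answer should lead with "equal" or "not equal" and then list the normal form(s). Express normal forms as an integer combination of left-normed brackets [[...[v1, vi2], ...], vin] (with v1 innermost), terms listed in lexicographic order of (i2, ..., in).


equal: each reduces to [[[[v1, v2], v4], v3], v5] - [[[[v1, v2], v4], v5], v3]

In normal form, the first expression is [[[[v1, v2], v4], v3], v5] - [[[[v1, v2], v4], v5], v3]
In normal form, the second expression is [[[[v1, v2], v4], v3], v5] - [[[[v1, v2], v4], v5], v3]
The forms coincide; equal.


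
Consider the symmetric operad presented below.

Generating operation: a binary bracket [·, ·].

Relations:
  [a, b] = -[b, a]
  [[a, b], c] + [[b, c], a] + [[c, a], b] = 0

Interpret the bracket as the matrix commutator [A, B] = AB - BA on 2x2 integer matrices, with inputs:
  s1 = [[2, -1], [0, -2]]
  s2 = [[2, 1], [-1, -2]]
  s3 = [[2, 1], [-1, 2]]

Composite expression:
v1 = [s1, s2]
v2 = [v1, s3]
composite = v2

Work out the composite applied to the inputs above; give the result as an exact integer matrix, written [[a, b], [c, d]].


[[-12, 2], [2, 12]]

[s1, s2] = [[1, 8], [4, -1]]
[[s1, s2], s3] = [[-12, 2], [2, 12]]


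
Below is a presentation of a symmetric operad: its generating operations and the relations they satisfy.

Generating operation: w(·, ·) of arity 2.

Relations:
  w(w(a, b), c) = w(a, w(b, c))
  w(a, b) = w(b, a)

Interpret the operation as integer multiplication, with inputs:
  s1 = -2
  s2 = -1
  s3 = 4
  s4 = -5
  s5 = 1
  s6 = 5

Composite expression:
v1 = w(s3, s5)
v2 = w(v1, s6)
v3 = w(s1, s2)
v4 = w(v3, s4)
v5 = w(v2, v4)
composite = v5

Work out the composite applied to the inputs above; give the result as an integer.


w(s3, s5) = 4
w(w(s3, s5), s6) = 20
w(s1, s2) = 2
w(w(s1, s2), s4) = -10
w(w(w(s3, s5), s6), w(w(s1, s2), s4)) = -200

-200


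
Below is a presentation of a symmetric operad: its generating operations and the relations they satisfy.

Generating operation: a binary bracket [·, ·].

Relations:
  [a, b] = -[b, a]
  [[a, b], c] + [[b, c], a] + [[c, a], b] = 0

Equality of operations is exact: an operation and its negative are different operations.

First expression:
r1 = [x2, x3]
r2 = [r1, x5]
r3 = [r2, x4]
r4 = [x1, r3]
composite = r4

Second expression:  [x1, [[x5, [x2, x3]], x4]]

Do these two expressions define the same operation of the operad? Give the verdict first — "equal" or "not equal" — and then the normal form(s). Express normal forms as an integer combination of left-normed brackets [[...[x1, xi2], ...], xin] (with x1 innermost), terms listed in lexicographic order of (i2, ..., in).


not equal — first [[[[x1, x2], x3], x5], x4] - [[[[x1, x3], x2], x5], x4] - [[[[x1, x4], x2], x3], x5] + [[[[x1, x4], x3], x2], x5] + [[[[x1, x4], x5], x2], x3] - [[[[x1, x4], x5], x3], x2] - [[[[x1, x5], x2], x3], x4] + [[[[x1, x5], x3], x2], x4], second -[[[[x1, x2], x3], x5], x4] + [[[[x1, x3], x2], x5], x4] + [[[[x1, x4], x2], x3], x5] - [[[[x1, x4], x3], x2], x5] - [[[[x1, x4], x5], x2], x3] + [[[[x1, x4], x5], x3], x2] + [[[[x1, x5], x2], x3], x4] - [[[[x1, x5], x3], x2], x4]

Normal form of the first expression: [[[[x1, x2], x3], x5], x4] - [[[[x1, x3], x2], x5], x4] - [[[[x1, x4], x2], x3], x5] + [[[[x1, x4], x3], x2], x5] + [[[[x1, x4], x5], x2], x3] - [[[[x1, x4], x5], x3], x2] - [[[[x1, x5], x2], x3], x4] + [[[[x1, x5], x3], x2], x4]
Normal form of the second expression: -[[[[x1, x2], x3], x5], x4] + [[[[x1, x3], x2], x5], x4] + [[[[x1, x4], x2], x3], x5] - [[[[x1, x4], x3], x2], x5] - [[[[x1, x4], x5], x2], x3] + [[[[x1, x4], x5], x3], x2] + [[[[x1, x5], x2], x3], x4] - [[[[x1, x5], x3], x2], x4]
No match — not equal.


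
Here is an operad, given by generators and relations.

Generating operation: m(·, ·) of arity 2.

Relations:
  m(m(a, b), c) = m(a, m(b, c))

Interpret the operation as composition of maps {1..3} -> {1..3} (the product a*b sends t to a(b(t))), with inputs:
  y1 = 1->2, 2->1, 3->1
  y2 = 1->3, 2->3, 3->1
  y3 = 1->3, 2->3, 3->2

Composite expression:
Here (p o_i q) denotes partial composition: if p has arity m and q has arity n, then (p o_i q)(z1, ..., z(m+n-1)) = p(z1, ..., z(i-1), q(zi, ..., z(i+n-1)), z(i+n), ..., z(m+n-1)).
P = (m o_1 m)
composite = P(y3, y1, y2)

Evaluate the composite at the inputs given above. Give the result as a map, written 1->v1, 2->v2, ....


m(y3, y1) = 1->3, 2->3, 3->3
m(m(y3, y1), y2) = 1->3, 2->3, 3->3

1->3, 2->3, 3->3


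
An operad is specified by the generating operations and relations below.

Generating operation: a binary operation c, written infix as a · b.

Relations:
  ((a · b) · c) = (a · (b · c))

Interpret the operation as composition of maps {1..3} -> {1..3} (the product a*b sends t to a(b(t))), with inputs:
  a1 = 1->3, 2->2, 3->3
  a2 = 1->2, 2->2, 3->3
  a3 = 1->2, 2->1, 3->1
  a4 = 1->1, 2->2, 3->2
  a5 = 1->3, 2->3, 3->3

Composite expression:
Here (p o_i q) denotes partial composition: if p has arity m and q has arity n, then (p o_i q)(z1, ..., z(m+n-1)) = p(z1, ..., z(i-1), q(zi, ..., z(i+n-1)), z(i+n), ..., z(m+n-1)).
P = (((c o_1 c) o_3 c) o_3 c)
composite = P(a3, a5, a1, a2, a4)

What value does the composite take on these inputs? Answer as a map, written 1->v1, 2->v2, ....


1->1, 2->1, 3->1
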